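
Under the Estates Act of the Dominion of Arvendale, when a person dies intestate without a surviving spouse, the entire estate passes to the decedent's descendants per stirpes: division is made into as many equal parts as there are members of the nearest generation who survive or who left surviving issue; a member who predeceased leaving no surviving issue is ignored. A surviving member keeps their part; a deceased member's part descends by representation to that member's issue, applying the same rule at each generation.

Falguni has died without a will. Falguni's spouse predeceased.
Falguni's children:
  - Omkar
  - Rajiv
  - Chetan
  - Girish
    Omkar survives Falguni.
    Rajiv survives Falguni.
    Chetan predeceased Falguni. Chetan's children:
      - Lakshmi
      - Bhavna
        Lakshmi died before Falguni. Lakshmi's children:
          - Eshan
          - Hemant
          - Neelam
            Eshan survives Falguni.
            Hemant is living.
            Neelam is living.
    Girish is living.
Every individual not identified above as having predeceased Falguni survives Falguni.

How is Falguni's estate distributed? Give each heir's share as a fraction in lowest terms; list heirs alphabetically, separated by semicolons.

Bhavna 1/8; Eshan 1/24; Girish 1/4; Hemant 1/24; Neelam 1/24; Omkar 1/4; Rajiv 1/4

There is no surviving spouse, so the entire estate passes to Falguni's descendants per stirpes.
The estate is divided into 4 equal shares of 1/4 among Omkar, Rajiv, Chetan, Girish.
Omkar is living and takes 1/4.
Rajiv is living and takes 1/4.
Chetan predeceased; the 1/4 allotted to Chetan's branch passes to Chetan's issue by representation.
The 1/4 is divided into 2 equal shares of 1/8 among Lakshmi, Bhavna.
Lakshmi predeceased; the 1/8 allotted to Lakshmi's branch passes to Lakshmi's issue by representation.
The 1/8 is divided into 3 equal shares of 1/24 among Eshan, Hemant, Neelam.
Eshan is living and takes 1/24.
Hemant is living and takes 1/24.
Neelam is living and takes 1/24.
Bhavna is living and takes 1/8.
Girish is living and takes 1/4.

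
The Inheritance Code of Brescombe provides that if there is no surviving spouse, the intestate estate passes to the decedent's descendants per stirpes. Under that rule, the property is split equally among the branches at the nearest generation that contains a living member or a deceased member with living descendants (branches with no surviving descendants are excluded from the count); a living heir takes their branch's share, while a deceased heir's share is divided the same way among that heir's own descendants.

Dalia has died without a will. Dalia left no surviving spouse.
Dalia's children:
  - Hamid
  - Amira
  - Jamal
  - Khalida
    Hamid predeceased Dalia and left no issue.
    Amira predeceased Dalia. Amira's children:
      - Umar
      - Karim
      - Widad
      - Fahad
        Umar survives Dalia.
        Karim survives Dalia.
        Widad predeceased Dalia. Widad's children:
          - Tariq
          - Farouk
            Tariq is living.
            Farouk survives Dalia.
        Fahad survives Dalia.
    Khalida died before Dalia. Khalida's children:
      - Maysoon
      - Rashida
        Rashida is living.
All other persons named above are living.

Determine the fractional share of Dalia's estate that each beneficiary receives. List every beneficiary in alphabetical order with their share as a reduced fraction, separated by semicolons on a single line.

Fahad 1/12; Farouk 1/24; Jamal 1/3; Karim 1/12; Maysoon 1/6; Rashida 1/6; Tariq 1/24; Umar 1/12

There is no surviving spouse, so the entire estate passes to Dalia's descendants per stirpes.
Hamid left no surviving issue, so that branch lapses and is disregarded.
The estate is divided into 3 equal shares of 1/3 among Amira, Jamal, Khalida.
Amira predeceased; the 1/3 allotted to Amira's branch passes to Amira's issue by representation.
The 1/3 is divided into 4 equal shares of 1/12 among Umar, Karim, Widad, Fahad.
Umar is living and takes 1/12.
Karim is living and takes 1/12.
Widad predeceased; the 1/12 allotted to Widad's branch passes to Widad's issue by representation.
The 1/12 is divided into 2 equal shares of 1/24 among Tariq, Farouk.
Tariq is living and takes 1/24.
Farouk is living and takes 1/24.
Fahad is living and takes 1/12.
Jamal is living and takes 1/3.
Khalida predeceased; the 1/3 allotted to Khalida's branch passes to Khalida's issue by representation.
The 1/3 is divided into 2 equal shares of 1/6 among Maysoon, Rashida.
Maysoon is living and takes 1/6.
Rashida is living and takes 1/6.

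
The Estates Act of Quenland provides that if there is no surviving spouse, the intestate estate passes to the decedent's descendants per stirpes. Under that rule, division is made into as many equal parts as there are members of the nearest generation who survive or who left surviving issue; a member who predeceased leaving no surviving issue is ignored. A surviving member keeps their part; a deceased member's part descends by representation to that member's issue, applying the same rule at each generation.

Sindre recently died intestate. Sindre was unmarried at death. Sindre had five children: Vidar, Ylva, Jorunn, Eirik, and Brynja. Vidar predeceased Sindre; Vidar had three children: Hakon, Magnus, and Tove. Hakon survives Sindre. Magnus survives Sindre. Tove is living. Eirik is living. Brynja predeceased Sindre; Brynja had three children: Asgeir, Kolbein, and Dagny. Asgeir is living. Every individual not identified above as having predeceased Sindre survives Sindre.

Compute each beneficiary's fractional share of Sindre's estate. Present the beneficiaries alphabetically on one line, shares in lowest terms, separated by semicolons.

There is no surviving spouse, so the entire estate passes to Sindre's descendants per stirpes.
The estate is divided into 5 equal shares of 1/5 among Vidar, Ylva, Jorunn, Eirik, Brynja.
Vidar predeceased; the 1/5 allotted to Vidar's branch passes to Vidar's issue by representation.
The 1/5 is divided into 3 equal shares of 1/15 among Hakon, Magnus, Tove.
Hakon is living and takes 1/15.
Magnus is living and takes 1/15.
Tove is living and takes 1/15.
Ylva is living and takes 1/5.
Jorunn is living and takes 1/5.
Eirik is living and takes 1/5.
Brynja predeceased; the 1/5 allotted to Brynja's branch passes to Brynja's issue by representation.
The 1/5 is divided into 3 equal shares of 1/15 among Asgeir, Kolbein, Dagny.
Asgeir is living and takes 1/15.
Kolbein is living and takes 1/15.
Dagny is living and takes 1/15.

Asgeir 1/15; Dagny 1/15; Eirik 1/5; Hakon 1/15; Jorunn 1/5; Kolbein 1/15; Magnus 1/15; Tove 1/15; Ylva 1/5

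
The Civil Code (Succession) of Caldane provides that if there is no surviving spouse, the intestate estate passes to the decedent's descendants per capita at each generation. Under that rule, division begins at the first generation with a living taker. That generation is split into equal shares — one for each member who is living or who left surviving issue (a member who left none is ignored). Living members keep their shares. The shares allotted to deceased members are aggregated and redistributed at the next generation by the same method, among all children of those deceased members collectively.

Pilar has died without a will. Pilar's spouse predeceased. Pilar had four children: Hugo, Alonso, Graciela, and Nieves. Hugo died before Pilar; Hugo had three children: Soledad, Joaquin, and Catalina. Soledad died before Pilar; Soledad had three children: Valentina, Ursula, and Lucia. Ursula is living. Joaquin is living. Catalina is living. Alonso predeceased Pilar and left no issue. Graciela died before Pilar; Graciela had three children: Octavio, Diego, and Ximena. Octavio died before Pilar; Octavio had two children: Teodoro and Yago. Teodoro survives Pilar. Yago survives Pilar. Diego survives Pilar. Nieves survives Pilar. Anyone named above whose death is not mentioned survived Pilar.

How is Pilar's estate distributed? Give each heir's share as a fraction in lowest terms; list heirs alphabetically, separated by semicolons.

Catalina 1/9; Diego 1/9; Joaquin 1/9; Lucia 2/45; Nieves 1/3; Teodoro 2/45; Ursula 2/45; Valentina 2/45; Ximena 1/9; Yago 2/45

There is no surviving spouse, so the entire estate passes to Pilar's descendants per capita at each generation.
At generation 1 (Hugo, Graciela, Nieves) there are 3 shares of (1)/3 = 1/3 each.
Living: Nieves — each takes 1/3.
Deceased: Hugo and Graciela. Their combined 2/3 is pooled and carried to generation 2.
At generation 2 (Soledad, Joaquin, Catalina, Octavio, Diego, Ximena) there are 6 shares of (2/3)/6 = 1/9 each.
Living: Joaquin, Catalina, Diego, and Ximena — each takes 1/9.
Deceased: Soledad and Octavio. Their combined 2/9 is pooled and carried to generation 3.
At generation 3 (Valentina, Ursula, Lucia, Teodoro, Yago) there are 5 shares of (2/9)/5 = 2/45 each.
Living: Valentina, Ursula, Lucia, Teodoro, and Yago — each takes 2/45.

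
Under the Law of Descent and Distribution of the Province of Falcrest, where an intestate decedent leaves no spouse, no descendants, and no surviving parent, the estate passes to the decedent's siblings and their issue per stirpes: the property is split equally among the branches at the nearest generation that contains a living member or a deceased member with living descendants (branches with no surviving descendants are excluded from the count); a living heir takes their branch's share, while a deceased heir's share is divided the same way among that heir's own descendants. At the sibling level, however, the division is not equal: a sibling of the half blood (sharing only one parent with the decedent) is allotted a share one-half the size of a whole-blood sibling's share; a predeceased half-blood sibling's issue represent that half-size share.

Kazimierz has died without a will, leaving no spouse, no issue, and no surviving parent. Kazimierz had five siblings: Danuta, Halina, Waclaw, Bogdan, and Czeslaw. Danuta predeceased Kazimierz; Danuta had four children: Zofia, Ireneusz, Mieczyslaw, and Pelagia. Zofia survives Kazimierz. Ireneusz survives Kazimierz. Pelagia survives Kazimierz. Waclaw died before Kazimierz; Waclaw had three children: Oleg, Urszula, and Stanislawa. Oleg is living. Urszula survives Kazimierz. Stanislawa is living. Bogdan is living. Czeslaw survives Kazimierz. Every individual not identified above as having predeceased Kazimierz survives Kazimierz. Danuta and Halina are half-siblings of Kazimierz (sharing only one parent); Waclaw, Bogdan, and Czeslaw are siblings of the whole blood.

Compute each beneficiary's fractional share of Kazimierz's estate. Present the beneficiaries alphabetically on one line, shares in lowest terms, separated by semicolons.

No spouse, descendants, or parent survives, so the estate passes to Kazimierz's siblings per stirpes.
Half-blood siblings count for one-half the weight of whole-blood siblings at the initial division.
Dividing 1 in proportion to weights (total weight 4): Danuta (weight 1/2) → 1/8; Halina (weight 1/2) → 1/8; Waclaw (weight 1) → 1/4; Bogdan (weight 1) → 1/4; Czeslaw (weight 1) → 1/4.
Danuta predeceased; the 1/8 allotted to Danuta's branch passes to Danuta's issue by representation.
The 1/8 is divided into 4 equal shares of 1/32 among Zofia, Ireneusz, Mieczyslaw, Pelagia.
Zofia is living and takes 1/32.
Ireneusz is living and takes 1/32.
Mieczyslaw is living and takes 1/32.
Pelagia is living and takes 1/32.
Halina is living and takes 1/8.
Waclaw predeceased; the 1/4 allotted to Waclaw's branch passes to Waclaw's issue by representation.
The 1/4 is divided into 3 equal shares of 1/12 among Oleg, Urszula, Stanislawa.
Oleg is living and takes 1/12.
Urszula is living and takes 1/12.
Stanislawa is living and takes 1/12.
Bogdan is living and takes 1/4.
Czeslaw is living and takes 1/4.

Bogdan 1/4; Czeslaw 1/4; Halina 1/8; Ireneusz 1/32; Mieczyslaw 1/32; Oleg 1/12; Pelagia 1/32; Stanislawa 1/12; Urszula 1/12; Zofia 1/32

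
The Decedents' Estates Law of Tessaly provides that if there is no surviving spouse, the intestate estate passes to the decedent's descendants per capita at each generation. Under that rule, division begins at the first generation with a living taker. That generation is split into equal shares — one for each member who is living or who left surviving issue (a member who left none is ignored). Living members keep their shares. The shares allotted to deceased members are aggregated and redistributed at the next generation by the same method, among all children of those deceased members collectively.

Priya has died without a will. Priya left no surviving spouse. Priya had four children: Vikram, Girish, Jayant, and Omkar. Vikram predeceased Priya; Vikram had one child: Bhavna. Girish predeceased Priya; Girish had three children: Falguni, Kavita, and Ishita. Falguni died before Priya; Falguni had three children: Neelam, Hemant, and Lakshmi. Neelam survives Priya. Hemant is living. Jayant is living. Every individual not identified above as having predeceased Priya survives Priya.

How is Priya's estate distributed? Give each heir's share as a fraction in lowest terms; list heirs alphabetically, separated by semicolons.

There is no surviving spouse, so the entire estate passes to Priya's descendants per capita at each generation.
At generation 1 (Vikram, Girish, Jayant, Omkar) there are 4 shares of (1)/4 = 1/4 each.
Living: Jayant and Omkar — each takes 1/4.
Deceased: Vikram and Girish. Their combined 1/2 is pooled and carried to generation 2.
At generation 2 (Bhavna, Falguni, Kavita, Ishita) there are 4 shares of (1/2)/4 = 1/8 each.
Living: Bhavna, Kavita, and Ishita — each takes 1/8.
Deceased: Falguni. That 1/8 share is carried to generation 3.
At generation 3 (Neelam, Hemant, Lakshmi) there are 3 shares of (1/8)/3 = 1/24 each.
Living: Neelam, Hemant, and Lakshmi — each takes 1/24.

Bhavna 1/8; Hemant 1/24; Ishita 1/8; Jayant 1/4; Kavita 1/8; Lakshmi 1/24; Neelam 1/24; Omkar 1/4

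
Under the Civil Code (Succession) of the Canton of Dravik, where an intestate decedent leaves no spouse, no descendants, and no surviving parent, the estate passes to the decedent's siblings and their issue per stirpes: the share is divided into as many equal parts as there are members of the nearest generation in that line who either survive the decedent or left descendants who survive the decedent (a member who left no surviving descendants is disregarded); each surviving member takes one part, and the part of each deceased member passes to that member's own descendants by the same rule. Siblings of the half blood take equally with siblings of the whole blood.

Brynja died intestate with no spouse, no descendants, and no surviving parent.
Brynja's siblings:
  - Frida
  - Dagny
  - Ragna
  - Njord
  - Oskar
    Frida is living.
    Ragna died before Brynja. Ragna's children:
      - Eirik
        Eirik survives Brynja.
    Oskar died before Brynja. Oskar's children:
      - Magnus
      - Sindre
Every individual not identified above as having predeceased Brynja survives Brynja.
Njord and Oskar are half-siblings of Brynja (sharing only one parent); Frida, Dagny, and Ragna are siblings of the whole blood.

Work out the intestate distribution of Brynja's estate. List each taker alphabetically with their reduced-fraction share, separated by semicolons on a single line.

No spouse, descendants, or parent survives, so the estate passes to Brynja's siblings per stirpes.
Half-blood and whole-blood siblings take equally under the stated rule.
The estate is divided into 5 equal shares of 1/5 among Frida, Dagny, Ragna, Njord, Oskar.
Frida is living and takes 1/5.
Dagny is living and takes 1/5.
Ragna predeceased; the 1/5 allotted to Ragna's branch passes to Ragna's issue by representation.
Eirik is the sole taker at this level and receives the full 1/5.
Njord is living and takes 1/5.
Oskar predeceased; the 1/5 allotted to Oskar's branch passes to Oskar's issue by representation.
The 1/5 is divided into 2 equal shares of 1/10 among Magnus, Sindre.
Magnus is living and takes 1/10.
Sindre is living and takes 1/10.

Dagny 1/5; Eirik 1/5; Frida 1/5; Magnus 1/10; Njord 1/5; Sindre 1/10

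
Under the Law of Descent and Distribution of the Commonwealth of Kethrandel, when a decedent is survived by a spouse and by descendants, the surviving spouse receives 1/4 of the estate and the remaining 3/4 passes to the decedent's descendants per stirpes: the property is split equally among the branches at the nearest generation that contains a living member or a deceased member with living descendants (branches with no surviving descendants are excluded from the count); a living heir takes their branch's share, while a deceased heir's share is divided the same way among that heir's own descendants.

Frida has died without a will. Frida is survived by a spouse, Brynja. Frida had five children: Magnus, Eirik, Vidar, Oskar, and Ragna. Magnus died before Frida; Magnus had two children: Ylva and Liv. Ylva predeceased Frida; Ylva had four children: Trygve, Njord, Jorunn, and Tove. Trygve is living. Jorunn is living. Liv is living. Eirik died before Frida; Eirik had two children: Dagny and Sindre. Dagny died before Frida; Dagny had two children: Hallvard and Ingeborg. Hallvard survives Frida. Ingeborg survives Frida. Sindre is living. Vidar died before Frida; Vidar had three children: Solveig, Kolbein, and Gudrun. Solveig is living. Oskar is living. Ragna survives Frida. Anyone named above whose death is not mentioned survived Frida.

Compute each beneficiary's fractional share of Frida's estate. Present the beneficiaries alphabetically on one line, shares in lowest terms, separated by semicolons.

Brynja, as surviving spouse, takes 1/4.
The remaining 3/4 passes to Frida's descendants per stirpes.
The 3/4 is divided into 5 equal shares of 3/20 among Magnus, Eirik, Vidar, Oskar, Ragna.
Magnus predeceased; the 3/20 allotted to Magnus's branch passes to Magnus's issue by representation.
The 3/20 is divided into 2 equal shares of 3/40 among Ylva, Liv.
Ylva predeceased; the 3/40 allotted to Ylva's branch passes to Ylva's issue by representation.
The 3/40 is divided into 4 equal shares of 3/160 among Trygve, Njord, Jorunn, Tove.
Trygve is living and takes 3/160.
Njord is living and takes 3/160.
Jorunn is living and takes 3/160.
Tove is living and takes 3/160.
Liv is living and takes 3/40.
Eirik predeceased; the 3/20 allotted to Eirik's branch passes to Eirik's issue by representation.
The 3/20 is divided into 2 equal shares of 3/40 among Dagny, Sindre.
Dagny predeceased; the 3/40 allotted to Dagny's branch passes to Dagny's issue by representation.
The 3/40 is divided into 2 equal shares of 3/80 among Hallvard, Ingeborg.
Hallvard is living and takes 3/80.
Ingeborg is living and takes 3/80.
Sindre is living and takes 3/40.
Vidar predeceased; the 3/20 allotted to Vidar's branch passes to Vidar's issue by representation.
The 3/20 is divided into 3 equal shares of 1/20 among Solveig, Kolbein, Gudrun.
Solveig is living and takes 1/20.
Kolbein is living and takes 1/20.
Gudrun is living and takes 1/20.
Oskar is living and takes 3/20.
Ragna is living and takes 3/20.

Brynja 1/4; Gudrun 1/20; Hallvard 3/80; Ingeborg 3/80; Jorunn 3/160; Kolbein 1/20; Liv 3/40; Njord 3/160; Oskar 3/20; Ragna 3/20; Sindre 3/40; Solveig 1/20; Tove 3/160; Trygve 3/160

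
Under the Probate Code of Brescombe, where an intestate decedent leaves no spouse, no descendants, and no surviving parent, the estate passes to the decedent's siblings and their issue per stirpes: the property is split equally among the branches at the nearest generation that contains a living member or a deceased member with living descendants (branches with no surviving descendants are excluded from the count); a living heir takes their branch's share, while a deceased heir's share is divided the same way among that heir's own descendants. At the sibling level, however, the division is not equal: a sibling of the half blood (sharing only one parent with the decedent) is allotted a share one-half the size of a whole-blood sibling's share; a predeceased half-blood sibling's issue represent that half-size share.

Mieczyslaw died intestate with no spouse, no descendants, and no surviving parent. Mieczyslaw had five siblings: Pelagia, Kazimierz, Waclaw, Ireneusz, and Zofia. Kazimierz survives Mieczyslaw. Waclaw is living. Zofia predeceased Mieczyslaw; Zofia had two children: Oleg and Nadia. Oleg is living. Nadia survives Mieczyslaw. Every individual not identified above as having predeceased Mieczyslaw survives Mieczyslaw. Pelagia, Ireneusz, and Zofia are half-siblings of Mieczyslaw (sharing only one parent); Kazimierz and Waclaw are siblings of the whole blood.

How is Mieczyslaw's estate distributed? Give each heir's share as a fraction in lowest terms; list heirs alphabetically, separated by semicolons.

No spouse, descendants, or parent survives, so the estate passes to Mieczyslaw's siblings per stirpes.
Half-blood siblings count for one-half the weight of whole-blood siblings at the initial division.
Dividing 1 in proportion to weights (total weight 7/2): Pelagia (weight 1/2) → 1/7; Kazimierz (weight 1) → 2/7; Waclaw (weight 1) → 2/7; Ireneusz (weight 1/2) → 1/7; Zofia (weight 1/2) → 1/7.
Pelagia is living and takes 1/7.
Kazimierz is living and takes 2/7.
Waclaw is living and takes 2/7.
Ireneusz is living and takes 1/7.
Zofia predeceased; the 1/7 allotted to Zofia's branch passes to Zofia's issue by representation.
The 1/7 is divided into 2 equal shares of 1/14 among Oleg, Nadia.
Oleg is living and takes 1/14.
Nadia is living and takes 1/14.

Ireneusz 1/7; Kazimierz 2/7; Nadia 1/14; Oleg 1/14; Pelagia 1/7; Waclaw 2/7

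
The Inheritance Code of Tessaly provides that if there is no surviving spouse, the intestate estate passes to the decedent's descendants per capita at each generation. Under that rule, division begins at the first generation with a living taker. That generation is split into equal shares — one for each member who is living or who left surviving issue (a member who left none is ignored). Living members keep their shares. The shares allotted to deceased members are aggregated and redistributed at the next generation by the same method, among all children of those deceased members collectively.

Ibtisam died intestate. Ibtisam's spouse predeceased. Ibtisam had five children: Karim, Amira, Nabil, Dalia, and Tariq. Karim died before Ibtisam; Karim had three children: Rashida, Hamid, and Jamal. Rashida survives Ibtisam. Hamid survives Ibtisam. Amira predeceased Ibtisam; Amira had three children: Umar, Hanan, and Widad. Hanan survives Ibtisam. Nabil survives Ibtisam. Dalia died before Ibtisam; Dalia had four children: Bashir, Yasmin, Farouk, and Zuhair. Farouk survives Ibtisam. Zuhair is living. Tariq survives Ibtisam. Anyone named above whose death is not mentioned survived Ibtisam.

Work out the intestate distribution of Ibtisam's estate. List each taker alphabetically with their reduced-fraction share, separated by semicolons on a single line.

There is no surviving spouse, so the entire estate passes to Ibtisam's descendants per capita at each generation.
At generation 1 (Karim, Amira, Nabil, Dalia, Tariq) there are 5 shares of (1)/5 = 1/5 each.
Living: Nabil and Tariq — each takes 1/5.
Deceased: Karim, Amira, and Dalia. Their combined 3/5 is pooled and carried to generation 2.
At generation 2 (Rashida, Hamid, Jamal, Umar, Hanan, Widad, Bashir, Yasmin, Farouk, Zuhair) there are 10 shares of (3/5)/10 = 3/50 each.
Living: Rashida, Hamid, Jamal, Umar, Hanan, Widad, Bashir, Yasmin, Farouk, and Zuhair — each takes 3/50.

Bashir 3/50; Farouk 3/50; Hamid 3/50; Hanan 3/50; Jamal 3/50; Nabil 1/5; Rashida 3/50; Tariq 1/5; Umar 3/50; Widad 3/50; Yasmin 3/50; Zuhair 3/50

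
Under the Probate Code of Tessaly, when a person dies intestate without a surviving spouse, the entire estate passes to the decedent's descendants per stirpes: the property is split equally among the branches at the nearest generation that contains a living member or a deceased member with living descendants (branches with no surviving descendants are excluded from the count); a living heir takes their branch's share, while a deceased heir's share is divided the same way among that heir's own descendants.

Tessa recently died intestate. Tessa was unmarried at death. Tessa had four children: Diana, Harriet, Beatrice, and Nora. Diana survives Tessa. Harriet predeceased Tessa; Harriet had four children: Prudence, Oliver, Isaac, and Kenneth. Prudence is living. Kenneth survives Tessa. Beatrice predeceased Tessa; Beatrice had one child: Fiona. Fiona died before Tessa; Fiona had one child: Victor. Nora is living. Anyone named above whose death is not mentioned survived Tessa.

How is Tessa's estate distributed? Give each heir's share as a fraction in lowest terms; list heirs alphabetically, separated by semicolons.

There is no surviving spouse, so the entire estate passes to Tessa's descendants per stirpes.
The estate is divided into 4 equal shares of 1/4 among Diana, Harriet, Beatrice, Nora.
Diana is living and takes 1/4.
Harriet predeceased; the 1/4 allotted to Harriet's branch passes to Harriet's issue by representation.
The 1/4 is divided into 4 equal shares of 1/16 among Prudence, Oliver, Isaac, Kenneth.
Prudence is living and takes 1/16.
Oliver is living and takes 1/16.
Isaac is living and takes 1/16.
Kenneth is living and takes 1/16.
Beatrice predeceased; the 1/4 allotted to Beatrice's branch passes to Beatrice's issue by representation.
Fiona's line is the sole branch at this level, so the full 1/4 passes to Fiona's issue by representation.
Victor is the sole taker at this level and receives the full 1/4.
Nora is living and takes 1/4.

Diana 1/4; Isaac 1/16; Kenneth 1/16; Nora 1/4; Oliver 1/16; Prudence 1/16; Victor 1/4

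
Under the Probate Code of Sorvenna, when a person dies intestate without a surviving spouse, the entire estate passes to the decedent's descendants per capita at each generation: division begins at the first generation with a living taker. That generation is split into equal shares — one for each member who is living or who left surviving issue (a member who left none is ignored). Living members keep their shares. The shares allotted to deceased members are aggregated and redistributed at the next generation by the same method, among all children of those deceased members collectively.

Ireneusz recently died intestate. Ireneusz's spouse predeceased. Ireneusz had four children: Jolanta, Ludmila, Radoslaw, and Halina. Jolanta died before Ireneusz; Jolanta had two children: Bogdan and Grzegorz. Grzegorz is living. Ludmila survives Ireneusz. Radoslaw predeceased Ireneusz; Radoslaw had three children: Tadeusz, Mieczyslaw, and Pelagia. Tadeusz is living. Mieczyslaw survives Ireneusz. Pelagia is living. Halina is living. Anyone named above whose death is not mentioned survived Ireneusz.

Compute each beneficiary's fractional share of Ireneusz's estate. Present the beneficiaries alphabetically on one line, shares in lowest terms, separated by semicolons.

There is no surviving spouse, so the entire estate passes to Ireneusz's descendants per capita at each generation.
At generation 1 (Jolanta, Ludmila, Radoslaw, Halina) there are 4 shares of (1)/4 = 1/4 each.
Living: Ludmila and Halina — each takes 1/4.
Deceased: Jolanta and Radoslaw. Their combined 1/2 is pooled and carried to generation 2.
At generation 2 (Bogdan, Grzegorz, Tadeusz, Mieczyslaw, Pelagia) there are 5 shares of (1/2)/5 = 1/10 each.
Living: Bogdan, Grzegorz, Tadeusz, Mieczyslaw, and Pelagia — each takes 1/10.

Bogdan 1/10; Grzegorz 1/10; Halina 1/4; Ludmila 1/4; Mieczyslaw 1/10; Pelagia 1/10; Tadeusz 1/10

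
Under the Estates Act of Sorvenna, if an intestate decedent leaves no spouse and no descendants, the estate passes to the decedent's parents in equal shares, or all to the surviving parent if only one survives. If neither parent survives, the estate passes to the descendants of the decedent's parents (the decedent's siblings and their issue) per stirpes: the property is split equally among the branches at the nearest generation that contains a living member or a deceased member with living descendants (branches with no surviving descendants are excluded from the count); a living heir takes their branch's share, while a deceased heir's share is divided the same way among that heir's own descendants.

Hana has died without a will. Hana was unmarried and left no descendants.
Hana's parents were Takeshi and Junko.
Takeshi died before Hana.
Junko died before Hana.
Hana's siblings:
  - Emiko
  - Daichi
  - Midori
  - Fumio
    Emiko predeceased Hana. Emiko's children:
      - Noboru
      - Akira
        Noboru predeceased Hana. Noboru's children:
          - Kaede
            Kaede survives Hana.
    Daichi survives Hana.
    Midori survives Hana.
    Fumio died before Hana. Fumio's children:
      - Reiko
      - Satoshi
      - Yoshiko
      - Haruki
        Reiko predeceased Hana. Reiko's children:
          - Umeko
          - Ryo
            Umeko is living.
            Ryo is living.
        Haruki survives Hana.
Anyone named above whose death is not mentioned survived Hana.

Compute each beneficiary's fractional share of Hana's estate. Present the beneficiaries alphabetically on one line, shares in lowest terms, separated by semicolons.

Neither parent survives and there are no descendants, so the estate passes to Hana's siblings and their issue per stirpes.
The estate is divided into 4 equal shares of 1/4 among Emiko, Daichi, Midori, Fumio.
Emiko predeceased; the 1/4 allotted to Emiko's branch passes to Emiko's issue by representation.
The 1/4 is divided into 2 equal shares of 1/8 among Noboru, Akira.
Noboru predeceased; the 1/8 allotted to Noboru's branch passes to Noboru's issue by representation.
Kaede is the sole taker at this level and receives the full 1/8.
Akira is living and takes 1/8.
Daichi is living and takes 1/4.
Midori is living and takes 1/4.
Fumio predeceased; the 1/4 allotted to Fumio's branch passes to Fumio's issue by representation.
The 1/4 is divided into 4 equal shares of 1/16 among Reiko, Satoshi, Yoshiko, Haruki.
Reiko predeceased; the 1/16 allotted to Reiko's branch passes to Reiko's issue by representation.
The 1/16 is divided into 2 equal shares of 1/32 among Umeko, Ryo.
Umeko is living and takes 1/32.
Ryo is living and takes 1/32.
Satoshi is living and takes 1/16.
Yoshiko is living and takes 1/16.
Haruki is living and takes 1/16.

Akira 1/8; Daichi 1/4; Haruki 1/16; Kaede 1/8; Midori 1/4; Ryo 1/32; Satoshi 1/16; Umeko 1/32; Yoshiko 1/16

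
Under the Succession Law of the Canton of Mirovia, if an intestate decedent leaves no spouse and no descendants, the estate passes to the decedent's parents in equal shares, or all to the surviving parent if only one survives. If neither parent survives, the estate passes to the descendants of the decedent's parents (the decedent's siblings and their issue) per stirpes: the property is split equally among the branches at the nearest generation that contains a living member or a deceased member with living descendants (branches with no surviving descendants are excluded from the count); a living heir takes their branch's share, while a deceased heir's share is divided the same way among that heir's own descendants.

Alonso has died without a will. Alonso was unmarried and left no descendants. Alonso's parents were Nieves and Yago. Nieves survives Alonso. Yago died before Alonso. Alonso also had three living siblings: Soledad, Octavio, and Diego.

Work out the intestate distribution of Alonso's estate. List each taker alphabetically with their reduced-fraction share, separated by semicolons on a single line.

Nieves 1

Only one parent, Nieves, survives, so Nieves takes the entire estate. The siblings take nothing because a surviving parent has priority.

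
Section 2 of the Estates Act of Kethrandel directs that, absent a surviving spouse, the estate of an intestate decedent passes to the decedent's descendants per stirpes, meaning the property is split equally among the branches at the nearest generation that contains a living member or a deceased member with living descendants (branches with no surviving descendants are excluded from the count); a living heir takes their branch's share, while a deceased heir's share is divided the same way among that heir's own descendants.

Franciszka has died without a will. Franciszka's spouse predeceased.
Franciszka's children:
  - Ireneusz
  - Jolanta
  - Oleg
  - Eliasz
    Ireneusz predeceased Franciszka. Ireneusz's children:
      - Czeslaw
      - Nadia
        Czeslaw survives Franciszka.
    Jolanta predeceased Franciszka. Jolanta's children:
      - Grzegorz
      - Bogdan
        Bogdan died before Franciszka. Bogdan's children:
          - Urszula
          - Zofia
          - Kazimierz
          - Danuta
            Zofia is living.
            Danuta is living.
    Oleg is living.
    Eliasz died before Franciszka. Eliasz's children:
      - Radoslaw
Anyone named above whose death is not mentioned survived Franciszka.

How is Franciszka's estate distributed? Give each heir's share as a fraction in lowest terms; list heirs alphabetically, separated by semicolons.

Czeslaw 1/8; Danuta 1/32; Grzegorz 1/8; Kazimierz 1/32; Nadia 1/8; Oleg 1/4; Radoslaw 1/4; Urszula 1/32; Zofia 1/32

There is no surviving spouse, so the entire estate passes to Franciszka's descendants per stirpes.
The estate is divided into 4 equal shares of 1/4 among Ireneusz, Jolanta, Oleg, Eliasz.
Ireneusz predeceased; the 1/4 allotted to Ireneusz's branch passes to Ireneusz's issue by representation.
The 1/4 is divided into 2 equal shares of 1/8 among Czeslaw, Nadia.
Czeslaw is living and takes 1/8.
Nadia is living and takes 1/8.
Jolanta predeceased; the 1/4 allotted to Jolanta's branch passes to Jolanta's issue by representation.
The 1/4 is divided into 2 equal shares of 1/8 among Grzegorz, Bogdan.
Grzegorz is living and takes 1/8.
Bogdan predeceased; the 1/8 allotted to Bogdan's branch passes to Bogdan's issue by representation.
The 1/8 is divided into 4 equal shares of 1/32 among Urszula, Zofia, Kazimierz, Danuta.
Urszula is living and takes 1/32.
Zofia is living and takes 1/32.
Kazimierz is living and takes 1/32.
Danuta is living and takes 1/32.
Oleg is living and takes 1/4.
Eliasz predeceased; the 1/4 allotted to Eliasz's branch passes to Eliasz's issue by representation.
Radoslaw is the sole taker at this level and receives the full 1/4.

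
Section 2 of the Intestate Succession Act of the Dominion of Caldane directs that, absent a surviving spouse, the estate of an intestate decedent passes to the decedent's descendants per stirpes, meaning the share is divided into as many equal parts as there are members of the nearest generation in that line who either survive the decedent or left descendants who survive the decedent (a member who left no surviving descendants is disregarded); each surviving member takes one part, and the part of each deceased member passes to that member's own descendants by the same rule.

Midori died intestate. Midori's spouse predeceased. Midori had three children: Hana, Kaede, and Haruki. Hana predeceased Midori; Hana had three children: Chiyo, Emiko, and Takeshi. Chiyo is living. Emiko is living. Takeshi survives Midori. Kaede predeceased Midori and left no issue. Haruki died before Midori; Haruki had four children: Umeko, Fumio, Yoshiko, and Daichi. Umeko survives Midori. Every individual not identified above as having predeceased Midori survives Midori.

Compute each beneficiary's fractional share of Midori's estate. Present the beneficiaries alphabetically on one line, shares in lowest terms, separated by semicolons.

Chiyo 1/6; Daichi 1/8; Emiko 1/6; Fumio 1/8; Takeshi 1/6; Umeko 1/8; Yoshiko 1/8

There is no surviving spouse, so the entire estate passes to Midori's descendants per stirpes.
Kaede left no surviving issue, so that branch lapses and is disregarded.
The estate is divided into 2 equal shares of 1/2 among Hana, Haruki.
Hana predeceased; the 1/2 allotted to Hana's branch passes to Hana's issue by representation.
The 1/2 is divided into 3 equal shares of 1/6 among Chiyo, Emiko, Takeshi.
Chiyo is living and takes 1/6.
Emiko is living and takes 1/6.
Takeshi is living and takes 1/6.
Haruki predeceased; the 1/2 allotted to Haruki's branch passes to Haruki's issue by representation.
The 1/2 is divided into 4 equal shares of 1/8 among Umeko, Fumio, Yoshiko, Daichi.
Umeko is living and takes 1/8.
Fumio is living and takes 1/8.
Yoshiko is living and takes 1/8.
Daichi is living and takes 1/8.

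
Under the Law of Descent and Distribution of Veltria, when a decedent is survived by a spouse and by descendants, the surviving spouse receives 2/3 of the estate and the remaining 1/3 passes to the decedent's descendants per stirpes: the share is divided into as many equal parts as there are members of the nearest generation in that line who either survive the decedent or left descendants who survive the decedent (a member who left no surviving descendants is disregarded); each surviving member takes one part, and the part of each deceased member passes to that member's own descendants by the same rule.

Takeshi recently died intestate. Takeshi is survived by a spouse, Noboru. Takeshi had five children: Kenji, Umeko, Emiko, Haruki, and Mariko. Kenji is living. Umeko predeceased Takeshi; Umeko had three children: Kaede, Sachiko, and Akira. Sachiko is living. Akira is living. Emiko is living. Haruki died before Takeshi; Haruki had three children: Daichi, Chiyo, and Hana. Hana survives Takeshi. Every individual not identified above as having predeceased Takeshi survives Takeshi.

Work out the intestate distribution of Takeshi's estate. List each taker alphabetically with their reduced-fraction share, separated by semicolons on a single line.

Noboru, as surviving spouse, takes 2/3.
The remaining 1/3 passes to Takeshi's descendants per stirpes.
The 1/3 is divided into 5 equal shares of 1/15 among Kenji, Umeko, Emiko, Haruki, Mariko.
Kenji is living and takes 1/15.
Umeko predeceased; the 1/15 allotted to Umeko's branch passes to Umeko's issue by representation.
The 1/15 is divided into 3 equal shares of 1/45 among Kaede, Sachiko, Akira.
Kaede is living and takes 1/45.
Sachiko is living and takes 1/45.
Akira is living and takes 1/45.
Emiko is living and takes 1/15.
Haruki predeceased; the 1/15 allotted to Haruki's branch passes to Haruki's issue by representation.
The 1/15 is divided into 3 equal shares of 1/45 among Daichi, Chiyo, Hana.
Daichi is living and takes 1/45.
Chiyo is living and takes 1/45.
Hana is living and takes 1/45.
Mariko is living and takes 1/15.

Akira 1/45; Chiyo 1/45; Daichi 1/45; Emiko 1/15; Hana 1/45; Kaede 1/45; Kenji 1/15; Mariko 1/15; Noboru 2/3; Sachiko 1/45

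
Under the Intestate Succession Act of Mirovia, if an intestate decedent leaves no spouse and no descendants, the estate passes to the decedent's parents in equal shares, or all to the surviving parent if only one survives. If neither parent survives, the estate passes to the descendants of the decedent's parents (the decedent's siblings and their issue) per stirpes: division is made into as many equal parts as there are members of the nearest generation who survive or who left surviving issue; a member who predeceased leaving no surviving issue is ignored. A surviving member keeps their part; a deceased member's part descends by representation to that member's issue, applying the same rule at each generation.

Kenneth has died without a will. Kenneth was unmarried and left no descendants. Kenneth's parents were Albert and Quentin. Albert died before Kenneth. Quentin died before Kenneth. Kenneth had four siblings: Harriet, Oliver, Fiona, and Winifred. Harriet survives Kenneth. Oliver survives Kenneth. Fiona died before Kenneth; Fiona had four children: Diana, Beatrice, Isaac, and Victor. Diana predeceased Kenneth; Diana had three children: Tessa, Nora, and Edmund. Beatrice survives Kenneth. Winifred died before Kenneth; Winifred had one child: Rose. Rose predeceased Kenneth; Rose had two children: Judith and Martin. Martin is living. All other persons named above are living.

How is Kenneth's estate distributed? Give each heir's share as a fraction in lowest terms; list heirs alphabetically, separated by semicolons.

Beatrice 1/16; Edmund 1/48; Harriet 1/4; Isaac 1/16; Judith 1/8; Martin 1/8; Nora 1/48; Oliver 1/4; Tessa 1/48; Victor 1/16

Neither parent survives and there are no descendants, so the estate passes to Kenneth's siblings and their issue per stirpes.
The estate is divided into 4 equal shares of 1/4 among Harriet, Oliver, Fiona, Winifred.
Harriet is living and takes 1/4.
Oliver is living and takes 1/4.
Fiona predeceased; the 1/4 allotted to Fiona's branch passes to Fiona's issue by representation.
The 1/4 is divided into 4 equal shares of 1/16 among Diana, Beatrice, Isaac, Victor.
Diana predeceased; the 1/16 allotted to Diana's branch passes to Diana's issue by representation.
The 1/16 is divided into 3 equal shares of 1/48 among Tessa, Nora, Edmund.
Tessa is living and takes 1/48.
Nora is living and takes 1/48.
Edmund is living and takes 1/48.
Beatrice is living and takes 1/16.
Isaac is living and takes 1/16.
Victor is living and takes 1/16.
Winifred predeceased; the 1/4 allotted to Winifred's branch passes to Winifred's issue by representation.
Rose's line is the sole branch at this level, so the full 1/4 passes to Rose's issue by representation.
The 1/4 is divided into 2 equal shares of 1/8 among Judith, Martin.
Judith is living and takes 1/8.
Martin is living and takes 1/8.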